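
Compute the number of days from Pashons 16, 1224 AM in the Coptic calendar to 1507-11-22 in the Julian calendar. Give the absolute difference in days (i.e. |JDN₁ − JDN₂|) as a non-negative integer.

171

JDN of the first date = 2271986.
JDN of the second date = 2271815.
|2271815 − 2271986| = 171.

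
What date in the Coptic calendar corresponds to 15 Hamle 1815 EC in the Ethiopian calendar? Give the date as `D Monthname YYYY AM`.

15 Epip 1539 AM

Both dates share Julian Day Number 2387098; in the Coptic calendar that is 15 Epip 1539 AM.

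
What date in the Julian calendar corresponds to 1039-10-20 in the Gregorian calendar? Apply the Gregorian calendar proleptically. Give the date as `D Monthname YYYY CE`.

The Julian–Gregorian offset here is 6 days (Julian trailing).
20 October 1039 Gregorian − 6 days → 14 October 1039 Julian.

14 October 1039 CE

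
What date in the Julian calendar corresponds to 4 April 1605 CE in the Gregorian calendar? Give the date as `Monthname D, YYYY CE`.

The Julian–Gregorian offset here is 10 days (Julian trailing).
4 April 1605 Gregorian − 10 days → 25 March 1605 Julian.

March 25, 1605 CE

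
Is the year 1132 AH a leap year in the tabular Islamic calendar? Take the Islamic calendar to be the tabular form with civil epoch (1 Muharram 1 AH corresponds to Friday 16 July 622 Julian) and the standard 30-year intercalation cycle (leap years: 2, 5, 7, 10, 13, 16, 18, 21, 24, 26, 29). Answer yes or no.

Year 1132 AH is year 22 of its 30-year cycle; leap positions are 2, 5, 7, 10, 13, 16, 18, 21, 24, 26, 29, so it is a common year (354 days).

no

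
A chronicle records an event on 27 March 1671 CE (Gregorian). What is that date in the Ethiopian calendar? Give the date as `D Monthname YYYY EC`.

21 Megabit 1663 EC

Both dates share Julian Day Number 2331466; in the Ethiopian calendar that is 21 Megabit 1663 EC.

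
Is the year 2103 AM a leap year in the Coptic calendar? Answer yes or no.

yes

2103 mod 4 = 3; in the Coptic calendar a year is leap when year mod 4 = 3, so it is a leap year.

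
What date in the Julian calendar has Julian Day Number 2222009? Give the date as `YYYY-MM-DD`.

JDN 2222009 is 21 July 1371 in the proleptic Gregorian calendar.
In the Julian calendar that day is 1371-07-13.

1371-07-13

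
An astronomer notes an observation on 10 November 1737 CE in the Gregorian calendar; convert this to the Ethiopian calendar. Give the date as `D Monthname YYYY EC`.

3 Hidar 1730 EC

Both dates share Julian Day Number 2355800; in the Ethiopian calendar that is 3 Hidar 1730 EC.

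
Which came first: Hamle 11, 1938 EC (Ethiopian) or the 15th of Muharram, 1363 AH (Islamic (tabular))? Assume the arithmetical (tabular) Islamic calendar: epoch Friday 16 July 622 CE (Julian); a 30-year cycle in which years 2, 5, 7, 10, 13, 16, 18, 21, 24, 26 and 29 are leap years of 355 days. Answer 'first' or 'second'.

The two dates have Julian Day Numbers 2432020 and 2431101 respectively.
Since 2431101 < 2432020, the second date comes first.

second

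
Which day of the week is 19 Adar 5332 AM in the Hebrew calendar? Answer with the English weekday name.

Tuesday

In the proleptic Gregorian calendar this is 14 March 1572 (JDN 2295294).
Since JDN mod 7 = 1 (0 = Monday), the day is Tuesday.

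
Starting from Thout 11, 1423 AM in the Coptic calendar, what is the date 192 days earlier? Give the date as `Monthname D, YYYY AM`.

Paremhat 4, 1422 AM

The starting date is JDN 2344425; 2344425 − 192 = 2344233.
JDN 2344233 corresponds to Paremhat 4, 1422 AM.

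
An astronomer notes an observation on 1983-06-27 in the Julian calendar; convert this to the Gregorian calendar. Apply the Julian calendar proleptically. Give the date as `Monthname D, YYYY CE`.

At this point the Julian calendar is 13 days behind the Gregorian.
27 June 1983 Julian + 13 days → 10 July 1983 Gregorian.

July 10, 1983 CE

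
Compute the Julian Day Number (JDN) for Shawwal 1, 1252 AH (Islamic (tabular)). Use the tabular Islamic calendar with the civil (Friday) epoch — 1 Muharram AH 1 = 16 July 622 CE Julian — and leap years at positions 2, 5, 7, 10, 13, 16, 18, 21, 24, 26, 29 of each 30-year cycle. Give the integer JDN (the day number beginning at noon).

Equivalently 9 January 1837 (Gregorian).
JDN 2299161 is 15 October 1582 CE (Gregorian); the target day is +92858 days from there, so JDN = 2392019.

2392019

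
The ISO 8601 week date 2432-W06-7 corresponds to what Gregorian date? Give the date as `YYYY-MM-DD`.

ISO week 1 of 2432 is the week containing the first Thursday of 2432.
Week 6, day 7 (Sunday) lands on 2432-02-08.

2432-02-08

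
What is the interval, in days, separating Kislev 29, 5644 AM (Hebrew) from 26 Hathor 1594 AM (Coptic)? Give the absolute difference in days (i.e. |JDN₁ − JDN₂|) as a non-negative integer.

JDN of the first date = 2409173.
JDN of the second date = 2406958.
|2406958 − 2409173| = 2215.

2215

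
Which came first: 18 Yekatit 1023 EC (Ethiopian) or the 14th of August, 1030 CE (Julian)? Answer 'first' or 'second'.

The two dates have Julian Day Numbers 2097673 and 2097491 respectively.
Since 2097491 < 2097673, the second date comes first.

second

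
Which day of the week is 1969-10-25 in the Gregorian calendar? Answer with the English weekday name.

2440520 ≡ 5 (mod 7); counting from Monday = 0 gives Saturday.

Saturday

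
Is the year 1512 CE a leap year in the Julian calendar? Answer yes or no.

yes

1512 mod 4 = 0, so it is a leap year in the Julian calendar.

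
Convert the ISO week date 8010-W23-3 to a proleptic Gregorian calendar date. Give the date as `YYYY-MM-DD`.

ISO week 1 of 8010 is the week containing the first Thursday of 8010.
Week 23, day 3 (Wednesday) lands on 8010-06-09.

8010-06-09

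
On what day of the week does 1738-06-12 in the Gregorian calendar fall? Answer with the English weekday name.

JDN 2356014 mod 7 = 3, and JDN 0 was a Monday, so this is a Thursday.

Thursday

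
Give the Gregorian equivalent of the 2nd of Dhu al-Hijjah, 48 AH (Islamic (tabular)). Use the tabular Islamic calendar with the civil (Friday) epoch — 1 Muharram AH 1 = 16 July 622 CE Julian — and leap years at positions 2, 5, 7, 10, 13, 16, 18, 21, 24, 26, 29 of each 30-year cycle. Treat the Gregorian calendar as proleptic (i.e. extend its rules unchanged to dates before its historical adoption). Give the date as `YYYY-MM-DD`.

Both dates share Julian Day Number 1965421; in the Gregorian calendar that is 14 January 669 CE.

0669-01-14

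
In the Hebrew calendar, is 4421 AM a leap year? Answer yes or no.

Hebrew year 4421 is year 13 of its 19-year Metonic cycle; leap years are at positions 3, 6, 8, 11, 14, 17, 19, so it is a common year (12 months).

no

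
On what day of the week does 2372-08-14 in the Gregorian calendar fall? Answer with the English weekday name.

Monday

Since JDN mod 7 = 0 (0 = Monday), the day is Monday.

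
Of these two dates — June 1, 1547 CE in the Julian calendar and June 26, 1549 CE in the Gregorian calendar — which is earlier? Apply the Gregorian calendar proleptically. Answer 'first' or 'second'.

First date → JDN 2286251; second date → JDN 2286997.
JDN 2286251 < JDN 2286997, so the first date is earlier.

first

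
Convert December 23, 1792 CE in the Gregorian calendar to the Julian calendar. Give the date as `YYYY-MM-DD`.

The Julian–Gregorian offset here is 11 days (Julian trailing).
23 December 1792 Gregorian − 11 days → 12 December 1792 Julian.

1792-12-12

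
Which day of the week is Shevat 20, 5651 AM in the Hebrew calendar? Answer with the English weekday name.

In the Gregorian calendar this is 29 January 1891 (JDN 2411762).
Since JDN mod 7 = 3 (0 = Monday), the day is Thursday.

Thursday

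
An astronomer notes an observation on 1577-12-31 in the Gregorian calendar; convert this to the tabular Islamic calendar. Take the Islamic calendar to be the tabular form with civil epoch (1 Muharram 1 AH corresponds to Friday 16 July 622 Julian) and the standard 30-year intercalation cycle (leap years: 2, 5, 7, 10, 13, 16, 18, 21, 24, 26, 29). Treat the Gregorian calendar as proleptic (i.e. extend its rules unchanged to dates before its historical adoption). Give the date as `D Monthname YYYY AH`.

10 Shawwal 985 AH

Julian Day Number of the source date = 2297412.
Converting JDN 2297412 to the tabular Islamic calendar gives 10 Shawwal 985 AH.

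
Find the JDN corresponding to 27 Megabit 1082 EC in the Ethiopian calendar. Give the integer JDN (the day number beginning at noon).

In the proleptic Gregorian calendar the same day is 29 March 1090.
JDN 2299161 is 15 October 1582 CE (Gregorian); the target day is −179899 days from there, so JDN = 2119262.

2119262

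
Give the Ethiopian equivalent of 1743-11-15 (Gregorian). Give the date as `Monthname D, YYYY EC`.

Julian Day Number of the source date = 2357996.
Converting JDN 2357996 to the Ethiopian calendar gives 7 Hidar 1736 EC.

Hidar 7, 1736 EC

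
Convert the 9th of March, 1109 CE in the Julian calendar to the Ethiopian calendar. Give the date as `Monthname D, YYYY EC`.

Both dates share Julian Day Number 2126188; in the Ethiopian calendar that is 13 Megabit 1101 EC.

Megabit 13, 1101 EC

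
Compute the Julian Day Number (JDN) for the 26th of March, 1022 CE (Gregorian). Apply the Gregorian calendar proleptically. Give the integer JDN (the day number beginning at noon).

2094422

JDN 2451545 is 1 January 2000 CE (Gregorian); the target day is −357123 days from there, so JDN = 2094422.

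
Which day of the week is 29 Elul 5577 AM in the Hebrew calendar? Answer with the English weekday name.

Wednesday

Equivalently 10 September 1817 Gregorian, JDN 2384958.
2384958 ≡ 2 (mod 7); counting from Monday = 0 gives Wednesday.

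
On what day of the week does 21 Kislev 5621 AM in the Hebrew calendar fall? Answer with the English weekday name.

Wednesday

In the Gregorian calendar this is 5 December 1860 (JDN 2400750).
JDN 2400750 mod 7 = 2, and JDN 0 was a Monday, so this is a Wednesday.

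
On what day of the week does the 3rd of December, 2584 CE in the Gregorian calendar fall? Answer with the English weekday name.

JDN 2665184 mod 7 = 4, and JDN 0 was a Monday, so this is a Friday.

Friday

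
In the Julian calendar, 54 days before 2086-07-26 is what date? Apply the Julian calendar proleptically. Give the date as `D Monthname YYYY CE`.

Counting 54 days back from JDN 2483176 reaches JDN 2483122, which is 2 June 2086 CE.

2 June 2086 CE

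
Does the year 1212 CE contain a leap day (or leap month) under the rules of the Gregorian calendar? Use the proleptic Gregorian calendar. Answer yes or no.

yes

1212 is divisible by 4 and not by 100, so it is a leap year.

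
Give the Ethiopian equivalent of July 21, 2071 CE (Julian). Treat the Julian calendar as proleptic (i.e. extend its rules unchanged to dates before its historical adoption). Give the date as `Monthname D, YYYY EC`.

The source date corresponds to 3 August 2071 in the Gregorian calendar (JDN 2477692).
That day falls on 27 Hamle 2063 EC in the Ethiopian calendar.

Hamle 27, 2063 EC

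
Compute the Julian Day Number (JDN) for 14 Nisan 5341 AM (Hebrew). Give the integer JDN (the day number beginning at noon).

Equivalently 28 March 1581 (proleptic Gregorian).
JDN 2299161 is 15 October 1582 CE (Gregorian); the target day is −566 days from there, so JDN = 2298595.

2298595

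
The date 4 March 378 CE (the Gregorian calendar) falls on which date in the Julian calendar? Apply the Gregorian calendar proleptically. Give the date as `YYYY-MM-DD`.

The Julian–Gregorian offset here is 1 day (Julian trailing).
4 March 378 Gregorian − 1 day → 3 March 378 Julian.

0378-03-03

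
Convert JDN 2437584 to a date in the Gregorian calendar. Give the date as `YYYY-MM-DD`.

1961-10-11

JDN 2451545 is 1 Jan 2000; 2437584 is −13961 days from there.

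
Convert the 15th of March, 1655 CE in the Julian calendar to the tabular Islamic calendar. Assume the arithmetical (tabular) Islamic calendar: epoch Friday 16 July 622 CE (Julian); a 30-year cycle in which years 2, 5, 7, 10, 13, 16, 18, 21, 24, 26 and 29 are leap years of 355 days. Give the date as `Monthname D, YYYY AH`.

Jumada al-Awwal 17, 1065 AH

Julian Day Number of the source date = 2325620.
Converting JDN 2325620 to the tabular Islamic calendar gives 17 Jumada al-Awwal 1065 AH.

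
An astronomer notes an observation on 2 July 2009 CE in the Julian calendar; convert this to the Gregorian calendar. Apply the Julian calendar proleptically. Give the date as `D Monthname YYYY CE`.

At this point the Julian calendar is 13 days behind the Gregorian.
2 July 2009 Julian + 13 days → 15 July 2009 Gregorian.

15 July 2009 CE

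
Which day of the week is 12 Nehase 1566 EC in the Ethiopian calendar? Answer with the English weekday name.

Thursday

Equivalently 15 August 1574 Gregorian, JDN 2296178.
2296178 ≡ 3 (mod 7); counting from Monday = 0 gives Thursday.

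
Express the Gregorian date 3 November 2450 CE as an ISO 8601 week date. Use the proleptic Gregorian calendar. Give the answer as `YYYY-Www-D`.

The weekday is Thursday (ISO weekday 4).
That Thursday belongs to ISO week 44 of ISO year 2450.

2450-W44-4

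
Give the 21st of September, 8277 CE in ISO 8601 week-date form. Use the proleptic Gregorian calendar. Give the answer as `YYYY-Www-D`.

The weekday is Friday (ISO weekday 5).
That Friday belongs to ISO week 38 of ISO year 8277.

8277-W38-5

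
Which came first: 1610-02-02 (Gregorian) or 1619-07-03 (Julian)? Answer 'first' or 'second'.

first

First date → JDN 2309133; second date → JDN 2312581.
JDN 2309133 < JDN 2312581, so the first date is earlier.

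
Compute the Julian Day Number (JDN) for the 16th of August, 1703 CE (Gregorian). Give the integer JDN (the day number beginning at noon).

JDN 2299161 is 15 October 1582 CE (Gregorian); the target day is +44134 days from there, so JDN = 2343295.

2343295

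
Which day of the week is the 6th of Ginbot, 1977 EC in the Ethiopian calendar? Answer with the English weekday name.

Tuesday

Equivalently 14 May 1985 Gregorian, JDN 2446200.
JDN 2446200 mod 7 = 1, and JDN 0 was a Monday, so this is a Tuesday.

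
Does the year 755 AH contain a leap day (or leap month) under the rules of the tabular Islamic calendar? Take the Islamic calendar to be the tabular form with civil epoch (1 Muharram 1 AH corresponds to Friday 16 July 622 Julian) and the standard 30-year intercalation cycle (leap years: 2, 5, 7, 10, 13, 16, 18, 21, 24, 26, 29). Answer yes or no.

Year 755 AH is year 5 of its 30-year cycle; leap positions are 2, 5, 7, 10, 13, 16, 18, 21, 24, 26, 29, so it is a leap year (355 days).

yes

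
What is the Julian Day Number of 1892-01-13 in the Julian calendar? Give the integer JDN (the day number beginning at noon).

2412123

Equivalently 25 January 1892 (Gregorian).
JDN 2299161 is 15 October 1582 CE (Gregorian); the target day is +112962 days from there, so JDN = 2412123.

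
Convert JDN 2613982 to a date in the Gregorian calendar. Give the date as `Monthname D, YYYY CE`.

September 26, 2444 CE

Counting from JDN 2299161 = 15 Oct 1582 gives an offset of 314821 days.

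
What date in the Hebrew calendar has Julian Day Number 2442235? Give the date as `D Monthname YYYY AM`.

16 Tammuz 5734 AM

JDN 2442235 is 6 July 1974 in the Gregorian calendar.
In the Hebrew calendar that day is 16 Tammuz 5734 AM.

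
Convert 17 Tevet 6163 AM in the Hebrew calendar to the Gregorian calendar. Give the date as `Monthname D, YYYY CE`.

January 12, 2403 CE

Both dates share Julian Day Number 2598749; in the Gregorian calendar that is 12 January 2403 CE.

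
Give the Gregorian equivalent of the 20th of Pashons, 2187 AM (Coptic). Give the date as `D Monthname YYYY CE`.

31 May 2471 CE

Julian Day Number of the source date = 2623725.
Converting JDN 2623725 to the Gregorian calendar gives 31 May 2471 CE.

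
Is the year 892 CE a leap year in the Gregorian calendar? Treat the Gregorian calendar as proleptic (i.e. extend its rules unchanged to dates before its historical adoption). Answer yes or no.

yes

892 is divisible by 4 and not by 100, so it is a leap year.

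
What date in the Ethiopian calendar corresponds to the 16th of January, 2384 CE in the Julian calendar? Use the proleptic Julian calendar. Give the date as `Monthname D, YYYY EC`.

The source date corresponds to 1 February 2384 in the Gregorian calendar (JDN 2591829).
That day falls on 20 Tir 2376 EC in the Ethiopian calendar.

Tir 20, 2376 EC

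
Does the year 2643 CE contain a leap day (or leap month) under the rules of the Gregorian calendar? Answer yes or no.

no

2643 is not divisible by 4, so it is a common year.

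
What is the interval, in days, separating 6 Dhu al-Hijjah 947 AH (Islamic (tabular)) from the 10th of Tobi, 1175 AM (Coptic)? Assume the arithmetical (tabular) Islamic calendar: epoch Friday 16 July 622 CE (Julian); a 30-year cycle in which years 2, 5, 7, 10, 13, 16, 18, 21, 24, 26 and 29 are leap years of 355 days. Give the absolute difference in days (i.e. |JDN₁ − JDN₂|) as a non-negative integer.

First date → JDN 2284001; second date → JDN 2253962.
The interval is |2284001 − 2253962| = 30039 days.

30039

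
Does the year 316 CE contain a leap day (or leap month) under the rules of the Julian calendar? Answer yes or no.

316 mod 4 = 0, so it is a leap year in the Julian calendar.

yes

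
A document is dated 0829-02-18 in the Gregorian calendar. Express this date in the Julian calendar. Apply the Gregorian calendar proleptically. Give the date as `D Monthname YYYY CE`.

For dates in this range the Gregorian date is 4 days ahead of the Julian.
18 February 829 Gregorian − 4 days → 14 February 829 Julian.

14 February 829 CE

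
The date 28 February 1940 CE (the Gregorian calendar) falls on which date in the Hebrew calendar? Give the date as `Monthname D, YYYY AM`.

Adar I 19, 5700 AM

Julian Day Number of the source date = 2429688.
Converting JDN 2429688 to the Hebrew calendar gives 19 Adar I 5700 AM.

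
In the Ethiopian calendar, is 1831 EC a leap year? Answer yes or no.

1831 mod 4 = 3; in the Ethiopian calendar a year is leap when year mod 4 = 3, so it is a leap year.

yes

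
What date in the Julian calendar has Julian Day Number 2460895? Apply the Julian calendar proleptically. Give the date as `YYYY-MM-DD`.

2025-07-25

The Gregorian equivalent of JDN 2460895 is 7 August 2025.
In the Julian calendar that day is 2025-07-25.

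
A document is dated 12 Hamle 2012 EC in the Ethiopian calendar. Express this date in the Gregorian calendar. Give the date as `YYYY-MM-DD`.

Julian Day Number of the source date = 2459050.
Converting JDN 2459050 to the Gregorian calendar gives 19 July 2020 CE.

2020-07-19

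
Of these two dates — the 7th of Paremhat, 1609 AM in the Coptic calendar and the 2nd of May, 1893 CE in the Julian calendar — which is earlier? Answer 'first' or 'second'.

The two dates have Julian Day Numbers 2412538 and 2412598 respectively.
Since 2412538 < 2412598, the first date comes first.

first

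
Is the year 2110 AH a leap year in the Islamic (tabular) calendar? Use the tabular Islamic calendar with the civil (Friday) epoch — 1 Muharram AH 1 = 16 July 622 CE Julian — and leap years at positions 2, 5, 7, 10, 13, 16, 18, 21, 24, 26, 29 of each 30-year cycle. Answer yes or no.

yes

Year 2110 AH is year 10 of its 30-year cycle; leap positions are 2, 5, 7, 10, 13, 16, 18, 21, 24, 26, 29, so it is a leap year (355 days).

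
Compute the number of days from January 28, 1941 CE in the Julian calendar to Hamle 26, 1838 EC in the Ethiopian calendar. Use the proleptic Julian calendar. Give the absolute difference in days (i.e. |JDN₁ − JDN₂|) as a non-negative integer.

34526

First date → JDN 2430036; second date → JDN 2395510.
The interval is |2430036 − 2395510| = 34526 days.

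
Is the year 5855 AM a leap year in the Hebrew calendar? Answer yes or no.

Hebrew year 5855 is year 3 of its 19-year Metonic cycle; leap years are at positions 3, 6, 8, 11, 14, 17, 19, so it is a leap year (13 months).

yes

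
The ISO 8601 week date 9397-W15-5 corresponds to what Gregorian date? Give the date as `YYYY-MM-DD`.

ISO week 1 of 9397 is the week containing the first Thursday of 9397.
Week 15, day 5 (Friday) lands on 9397-04-14.

9397-04-14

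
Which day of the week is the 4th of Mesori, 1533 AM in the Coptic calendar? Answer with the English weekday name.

Equivalently 9 August 1817 Gregorian, JDN 2384926.
2384926 ≡ 5 (mod 7); counting from Monday = 0 gives Saturday.

Saturday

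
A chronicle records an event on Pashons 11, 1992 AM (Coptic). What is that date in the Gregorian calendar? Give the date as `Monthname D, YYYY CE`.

May 21, 2276 CE

Julian Day Number of the source date = 2552493.
Converting JDN 2552493 to the Gregorian calendar gives 21 May 2276 CE.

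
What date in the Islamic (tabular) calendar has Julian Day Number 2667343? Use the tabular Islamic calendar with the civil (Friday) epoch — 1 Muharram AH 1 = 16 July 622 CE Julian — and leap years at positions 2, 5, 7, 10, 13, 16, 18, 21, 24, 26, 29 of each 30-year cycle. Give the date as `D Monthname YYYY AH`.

12 Ramadan 2029 AH

The Gregorian equivalent of JDN 2667343 is 1 November 2590.
In the tabular Islamic calendar that day is 12 Ramadan 2029 AH.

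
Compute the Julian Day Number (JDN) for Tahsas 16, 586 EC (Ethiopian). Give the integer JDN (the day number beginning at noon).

Equivalently 14 December 593 (proleptic Gregorian).
JDN 2299161 is 15 October 1582 CE (Gregorian); the target day is −361164 days from there, so JDN = 1937997.

1937997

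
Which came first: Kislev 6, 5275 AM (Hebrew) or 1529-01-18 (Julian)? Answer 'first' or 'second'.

Converting both to JDN: 2274374 vs 2279543; the smaller is the first.

first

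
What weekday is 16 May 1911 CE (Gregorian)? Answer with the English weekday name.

Since JDN mod 7 = 1 (0 = Monday), the day is Tuesday.

Tuesday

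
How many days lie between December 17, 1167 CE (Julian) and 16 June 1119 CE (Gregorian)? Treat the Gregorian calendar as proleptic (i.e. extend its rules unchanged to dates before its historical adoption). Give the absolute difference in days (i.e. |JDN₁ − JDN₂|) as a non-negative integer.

First date → JDN 2147655; second date → JDN 2129932.
The interval is |2147655 − 2129932| = 17723 days.

17723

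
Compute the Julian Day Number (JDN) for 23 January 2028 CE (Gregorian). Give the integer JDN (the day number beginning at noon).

2461794

JDN 2299161 is 15 October 1582 CE (Gregorian); the target day is +162633 days from there, so JDN = 2461794.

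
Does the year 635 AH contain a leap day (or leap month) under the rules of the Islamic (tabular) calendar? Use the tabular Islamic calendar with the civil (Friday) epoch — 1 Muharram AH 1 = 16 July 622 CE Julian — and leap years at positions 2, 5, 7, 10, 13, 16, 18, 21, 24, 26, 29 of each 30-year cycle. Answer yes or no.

yes

Year 635 AH is year 5 of its 30-year cycle; leap positions are 2, 5, 7, 10, 13, 16, 18, 21, 24, 26, 29, so it is a leap year (355 days).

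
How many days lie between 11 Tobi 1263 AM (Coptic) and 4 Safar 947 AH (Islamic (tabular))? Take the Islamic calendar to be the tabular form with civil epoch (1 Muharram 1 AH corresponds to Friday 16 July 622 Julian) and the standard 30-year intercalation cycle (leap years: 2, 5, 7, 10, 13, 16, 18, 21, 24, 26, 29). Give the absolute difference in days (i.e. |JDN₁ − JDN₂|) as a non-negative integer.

First date → JDN 2286105; second date → JDN 2283704.
The interval is |2286105 − 2283704| = 2401 days.

2401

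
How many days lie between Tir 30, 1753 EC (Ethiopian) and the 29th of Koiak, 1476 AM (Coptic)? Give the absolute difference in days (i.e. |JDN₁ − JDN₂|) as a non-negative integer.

JDN of the first date = 2364288.
JDN of the second date = 2363892.
|2363892 − 2364288| = 396.

396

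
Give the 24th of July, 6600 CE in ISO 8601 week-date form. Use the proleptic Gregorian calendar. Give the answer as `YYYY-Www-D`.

6600-W30-4

The weekday is Thursday (ISO weekday 4).
That Thursday belongs to ISO week 30 of ISO year 6600.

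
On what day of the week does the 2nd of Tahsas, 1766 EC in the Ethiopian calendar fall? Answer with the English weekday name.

In the Gregorian calendar this is 9 December 1773 (JDN 2368978).
Since JDN mod 7 = 3 (0 = Monday), the day is Thursday.

Thursday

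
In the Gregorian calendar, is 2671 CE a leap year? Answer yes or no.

2671 is not divisible by 4, so it is a common year.

no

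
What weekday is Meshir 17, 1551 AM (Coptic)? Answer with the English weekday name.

Monday

In the Gregorian calendar this is 23 February 1835 (JDN 2391333).
2391333 ≡ 0 (mod 7); counting from Monday = 0 gives Monday.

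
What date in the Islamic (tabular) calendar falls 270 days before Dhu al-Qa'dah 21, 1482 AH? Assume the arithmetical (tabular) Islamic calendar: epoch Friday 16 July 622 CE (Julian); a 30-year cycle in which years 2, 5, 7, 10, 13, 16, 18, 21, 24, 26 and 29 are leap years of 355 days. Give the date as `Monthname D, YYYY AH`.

Safar 16, 1482 AH

Counting 270 days back from JDN 2473572 reaches JDN 2473302, which is Safar 16, 1482 AH.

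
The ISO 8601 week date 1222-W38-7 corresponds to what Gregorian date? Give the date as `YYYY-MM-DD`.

1222-09-25

ISO week 1 of 1222 is the week containing the first Thursday of 1222.
Week 38, day 7 (Sunday) lands on 1222-09-25.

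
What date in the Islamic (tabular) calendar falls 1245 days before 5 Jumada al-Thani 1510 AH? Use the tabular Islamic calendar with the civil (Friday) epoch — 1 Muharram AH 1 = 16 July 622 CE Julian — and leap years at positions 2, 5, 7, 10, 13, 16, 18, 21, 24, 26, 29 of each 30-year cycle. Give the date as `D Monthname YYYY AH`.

30 Dhu al-Qa'dah 1506 AH

Counting 1245 days back from JDN 2483331 reaches JDN 2482086, which is 30 Dhu al-Qa'dah 1506 AH.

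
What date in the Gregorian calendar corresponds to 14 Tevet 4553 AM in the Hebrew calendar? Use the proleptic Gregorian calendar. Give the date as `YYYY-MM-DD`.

0793-01-07

Julian Day Number of the source date = 2010704.
Converting JDN 2010704 to the Gregorian calendar gives 7 January 793 CE.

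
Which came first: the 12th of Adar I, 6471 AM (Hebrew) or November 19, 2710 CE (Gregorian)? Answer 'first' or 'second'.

Converting both to JDN: 2711284 vs 2711189; the smaller is the second.

second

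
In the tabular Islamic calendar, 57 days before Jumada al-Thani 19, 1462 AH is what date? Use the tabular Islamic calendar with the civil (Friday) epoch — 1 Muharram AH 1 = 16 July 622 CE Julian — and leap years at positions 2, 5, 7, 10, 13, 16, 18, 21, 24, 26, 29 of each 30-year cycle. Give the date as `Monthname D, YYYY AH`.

Rabi' al-Thani 21, 1462 AH

JDN of Jumada al-Thani 19, 1462 AH = 2466336.
2466336 − 57 = 2466279.
JDN 2466279 in the tabular Islamic calendar is Rabi' al-Thani 21, 1462 AH.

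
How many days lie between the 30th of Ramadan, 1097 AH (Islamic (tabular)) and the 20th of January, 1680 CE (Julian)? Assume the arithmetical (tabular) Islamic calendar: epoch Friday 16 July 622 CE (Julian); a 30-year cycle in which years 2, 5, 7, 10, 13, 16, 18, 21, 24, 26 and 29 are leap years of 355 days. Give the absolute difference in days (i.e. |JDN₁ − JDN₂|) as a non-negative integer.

2394

JDN of the first date = 2337091.
JDN of the second date = 2334697.
|2334697 − 2337091| = 2394.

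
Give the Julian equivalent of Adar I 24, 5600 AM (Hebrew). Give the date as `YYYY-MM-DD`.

Both dates share Julian Day Number 2393164; in the Julian calendar that is 16 February 1840 CE.

1840-02-16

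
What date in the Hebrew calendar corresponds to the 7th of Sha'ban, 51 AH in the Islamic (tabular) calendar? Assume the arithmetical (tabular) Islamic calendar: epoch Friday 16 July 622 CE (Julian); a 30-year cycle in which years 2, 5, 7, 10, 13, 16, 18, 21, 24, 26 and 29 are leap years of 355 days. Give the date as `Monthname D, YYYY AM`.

The source date corresponds to 22 August 671 in the proleptic Gregorian calendar (JDN 1966371).
That day falls on 7 Elul 4431 AM in the Hebrew calendar.

Elul 7, 4431 AM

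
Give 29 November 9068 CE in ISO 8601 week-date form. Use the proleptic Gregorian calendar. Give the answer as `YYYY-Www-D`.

9068-W48-7

The weekday is Sunday (ISO weekday 7).
That Sunday belongs to ISO week 48 of ISO year 9068.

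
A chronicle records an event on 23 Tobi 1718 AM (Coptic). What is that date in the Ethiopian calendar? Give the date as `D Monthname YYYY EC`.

Julian Day Number of the source date = 2452306.
Converting JDN 2452306 to the Ethiopian calendar gives 23 Tir 1994 EC.

23 Tir 1994 EC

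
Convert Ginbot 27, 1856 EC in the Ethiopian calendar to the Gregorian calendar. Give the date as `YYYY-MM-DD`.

1864-06-03

Both dates share Julian Day Number 2402026; in the Gregorian calendar that is 3 June 1864 CE.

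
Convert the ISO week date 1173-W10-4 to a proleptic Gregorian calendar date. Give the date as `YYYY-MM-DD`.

1173-03-08

ISO week 1 of 1173 is the week containing the first Thursday of 1173.
Week 10, day 4 (Thursday) lands on 1173-03-08.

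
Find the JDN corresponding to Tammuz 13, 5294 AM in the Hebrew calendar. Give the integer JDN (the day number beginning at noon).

In the proleptic Gregorian calendar the same day is 6 July 1534.
JDN 2299161 is 15 October 1582 CE (Gregorian); the target day is −17633 days from there, so JDN = 2281528.

2281528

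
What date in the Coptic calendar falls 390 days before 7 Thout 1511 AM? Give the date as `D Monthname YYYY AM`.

The starting date is JDN 2376563; 2376563 − 390 = 2376173.
JDN 2376173 corresponds to 17 Mesori 1509 AM.

17 Mesori 1509 AM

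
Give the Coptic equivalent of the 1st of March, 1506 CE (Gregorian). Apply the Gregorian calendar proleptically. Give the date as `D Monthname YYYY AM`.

Both dates share Julian Day Number 2271174; in the Coptic calendar that is 25 Meshir 1222 AM.

25 Meshir 1222 AM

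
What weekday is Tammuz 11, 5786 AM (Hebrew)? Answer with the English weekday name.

In the Gregorian calendar this is 26 June 2026 (JDN 2461218).
JDN 2461218 mod 7 = 4, and JDN 0 was a Monday, so this is a Friday.

Friday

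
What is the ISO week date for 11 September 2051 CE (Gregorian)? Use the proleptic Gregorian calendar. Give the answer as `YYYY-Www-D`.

The weekday is Monday (ISO weekday 1).
That Monday belongs to ISO week 37 of ISO year 2051.

2051-W37-1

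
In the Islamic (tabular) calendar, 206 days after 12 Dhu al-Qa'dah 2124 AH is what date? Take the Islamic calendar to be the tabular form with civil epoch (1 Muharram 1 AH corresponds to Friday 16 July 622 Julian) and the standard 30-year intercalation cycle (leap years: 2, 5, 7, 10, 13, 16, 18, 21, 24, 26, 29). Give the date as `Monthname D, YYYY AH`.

Counting 206 days forward from JDN 2701066 reaches JDN 2701272, which is Jumada al-Thani 10, 2125 AH.

Jumada al-Thani 10, 2125 AH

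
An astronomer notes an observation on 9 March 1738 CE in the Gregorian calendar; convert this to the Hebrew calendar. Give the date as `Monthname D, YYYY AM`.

Adar 17, 5498 AM

Both dates share Julian Day Number 2355919; in the Hebrew calendar that is 17 Adar 5498 AM.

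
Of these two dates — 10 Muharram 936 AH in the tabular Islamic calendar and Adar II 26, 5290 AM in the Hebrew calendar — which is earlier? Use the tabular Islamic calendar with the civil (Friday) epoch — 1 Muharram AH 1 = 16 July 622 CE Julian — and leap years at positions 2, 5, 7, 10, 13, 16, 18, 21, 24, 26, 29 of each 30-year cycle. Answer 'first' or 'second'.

Converting both to JDN: 2279782 vs 2279974; the smaller is the first.

first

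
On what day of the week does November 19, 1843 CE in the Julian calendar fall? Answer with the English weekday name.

This is JDN 2394536 (1 December 1843 Gregorian).
JDN 2394536 mod 7 = 4, and JDN 0 was a Monday, so this is a Friday.

Friday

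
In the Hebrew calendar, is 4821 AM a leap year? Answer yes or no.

yes

Hebrew year 4821 is year 14 of its 19-year Metonic cycle; leap years are at positions 3, 6, 8, 11, 14, 17, 19, so it is a leap year (13 months).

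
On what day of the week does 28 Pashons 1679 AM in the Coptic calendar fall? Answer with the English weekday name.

In the Gregorian calendar this is 5 June 1963 (JDN 2438186).
Since JDN mod 7 = 2 (0 = Monday), the day is Wednesday.

Wednesday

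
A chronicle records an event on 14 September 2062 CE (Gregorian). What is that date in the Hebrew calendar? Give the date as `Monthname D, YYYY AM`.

Julian Day Number of the source date = 2474447.
Converting JDN 2474447 to the Hebrew calendar gives 9 Elul 5822 AM.

Elul 9, 5822 AM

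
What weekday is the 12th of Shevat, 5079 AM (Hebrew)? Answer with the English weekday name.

This is JDN 2202825 (11 January 1319 Gregorian).
JDN 2202825 mod 7 = 2, and JDN 0 was a Monday, so this is a Wednesday.

Wednesday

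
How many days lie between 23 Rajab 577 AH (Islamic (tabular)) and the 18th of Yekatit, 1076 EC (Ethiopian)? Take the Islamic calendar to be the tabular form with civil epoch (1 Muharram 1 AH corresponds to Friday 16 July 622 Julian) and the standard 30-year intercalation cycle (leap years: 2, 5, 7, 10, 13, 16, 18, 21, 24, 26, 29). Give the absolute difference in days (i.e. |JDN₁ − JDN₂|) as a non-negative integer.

35722

JDN of the first date = 2152754.
JDN of the second date = 2117032.
|2117032 − 2152754| = 35722.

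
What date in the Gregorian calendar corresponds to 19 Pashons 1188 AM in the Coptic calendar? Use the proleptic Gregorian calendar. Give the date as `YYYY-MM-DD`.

Julian Day Number of the source date = 2258840.
Converting JDN 2258840 to the Gregorian calendar gives 23 May 1472 CE.

1472-05-23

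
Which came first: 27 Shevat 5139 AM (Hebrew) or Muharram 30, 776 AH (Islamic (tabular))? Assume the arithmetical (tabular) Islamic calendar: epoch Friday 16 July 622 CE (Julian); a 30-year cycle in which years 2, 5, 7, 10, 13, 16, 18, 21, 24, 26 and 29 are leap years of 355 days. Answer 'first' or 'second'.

First date → JDN 2224782; second date → JDN 2223103.
JDN 2223103 < JDN 2224782, so the second date is earlier.

second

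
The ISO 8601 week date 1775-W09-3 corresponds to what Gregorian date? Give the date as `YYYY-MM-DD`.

ISO week 1 of 1775 is the week containing the first Thursday of 1775.
Week 9, day 3 (Wednesday) lands on 1775-03-01.

1775-03-01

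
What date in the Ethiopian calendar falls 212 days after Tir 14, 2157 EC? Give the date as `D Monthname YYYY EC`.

JDN of Tir 14, 2157 EC = 2511833.
2511833 + 212 = 2512045.
JDN 2512045 in the Ethiopian calendar is 16 Nehase 2157 EC.

16 Nehase 2157 EC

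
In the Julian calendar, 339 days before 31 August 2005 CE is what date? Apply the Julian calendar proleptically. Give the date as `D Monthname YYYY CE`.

The starting date is JDN 2453627; 2453627 − 339 = 2453288.
JDN 2453288 corresponds to 26 September 2004 CE.

26 September 2004 CE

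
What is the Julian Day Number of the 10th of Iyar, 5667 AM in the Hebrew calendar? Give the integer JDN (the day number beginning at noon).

In the Gregorian calendar the same day is 24 April 1907.
JDN 2451545 is 1 January 2000 CE (Gregorian); the target day is −33855 days from there, so JDN = 2417690.

2417690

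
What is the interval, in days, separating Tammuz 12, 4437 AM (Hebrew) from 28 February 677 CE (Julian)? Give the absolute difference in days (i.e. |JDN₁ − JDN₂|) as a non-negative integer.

110

First date → JDN 1968501; second date → JDN 1968391.
The interval is |1968501 − 1968391| = 110 days.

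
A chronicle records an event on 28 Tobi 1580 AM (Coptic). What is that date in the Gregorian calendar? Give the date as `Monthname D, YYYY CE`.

February 5, 1864 CE

Both dates share Julian Day Number 2401907; in the Gregorian calendar that is 5 February 1864 CE.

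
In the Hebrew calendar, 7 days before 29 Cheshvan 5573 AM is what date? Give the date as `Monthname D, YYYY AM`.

Cheshvan 22, 5573 AM

JDN of 29 Cheshvan 5573 AM = 2383187.
2383187 − 7 = 2383180.
JDN 2383180 in the Hebrew calendar is Cheshvan 22, 5573 AM.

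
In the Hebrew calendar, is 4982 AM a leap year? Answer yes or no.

Hebrew year 4982 is year 4 of its 19-year Metonic cycle; leap years are at positions 3, 6, 8, 11, 14, 17, 19, so it is a common year (12 months).

no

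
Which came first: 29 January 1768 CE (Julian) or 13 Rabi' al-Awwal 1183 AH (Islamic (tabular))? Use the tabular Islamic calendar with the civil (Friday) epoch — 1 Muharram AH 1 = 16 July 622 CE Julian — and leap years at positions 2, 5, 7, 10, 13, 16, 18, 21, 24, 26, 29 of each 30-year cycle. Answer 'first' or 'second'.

First date → JDN 2366848; second date → JDN 2367372.
JDN 2366848 < JDN 2367372, so the first date is earlier.

first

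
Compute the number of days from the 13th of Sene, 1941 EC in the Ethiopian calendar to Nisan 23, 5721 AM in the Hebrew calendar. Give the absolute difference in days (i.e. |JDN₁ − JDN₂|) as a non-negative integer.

4311

JDN of the first date = 2433088.
JDN of the second date = 2437399.
|2437399 − 2433088| = 4311.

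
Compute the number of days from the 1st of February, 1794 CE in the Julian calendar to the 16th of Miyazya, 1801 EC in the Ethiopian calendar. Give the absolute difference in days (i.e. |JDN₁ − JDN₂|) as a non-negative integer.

First date → JDN 2376348; second date → JDN 2381896.
The interval is |2376348 − 2381896| = 5548 days.

5548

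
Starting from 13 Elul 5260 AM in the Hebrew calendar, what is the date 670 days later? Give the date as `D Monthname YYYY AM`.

3 Tammuz 5262 AM

JDN of 13 Elul 5260 AM = 2269153.
2269153 + 670 = 2269823.
JDN 2269823 in the Hebrew calendar is 3 Tammuz 5262 AM.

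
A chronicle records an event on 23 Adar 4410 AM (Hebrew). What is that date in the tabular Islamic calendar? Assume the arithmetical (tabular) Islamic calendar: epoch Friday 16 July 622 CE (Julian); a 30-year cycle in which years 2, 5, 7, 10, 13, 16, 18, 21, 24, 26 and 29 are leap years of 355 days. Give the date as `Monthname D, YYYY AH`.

Both dates share Julian Day Number 1958531; in the tabular Islamic calendar that is 22 Jumada al-Thani 29 AH.

Jumada al-Thani 22, 29 AH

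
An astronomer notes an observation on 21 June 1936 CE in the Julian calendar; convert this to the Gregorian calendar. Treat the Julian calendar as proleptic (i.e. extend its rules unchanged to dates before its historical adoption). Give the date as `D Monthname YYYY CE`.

4 July 1936 CE

For dates in this range the Gregorian date is 13 days ahead of the Julian.
21 June 1936 Julian + 13 days → 4 July 1936 Gregorian.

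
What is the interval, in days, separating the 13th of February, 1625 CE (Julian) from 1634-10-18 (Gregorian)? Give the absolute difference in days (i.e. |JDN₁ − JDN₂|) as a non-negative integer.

3524

First date → JDN 2314633; second date → JDN 2318157.
The interval is |2314633 − 2318157| = 3524 days.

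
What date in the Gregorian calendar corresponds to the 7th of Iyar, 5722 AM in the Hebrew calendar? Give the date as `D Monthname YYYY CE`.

Julian Day Number of the source date = 2437796.
Converting JDN 2437796 to the Gregorian calendar gives 11 May 1962 CE.

11 May 1962 CE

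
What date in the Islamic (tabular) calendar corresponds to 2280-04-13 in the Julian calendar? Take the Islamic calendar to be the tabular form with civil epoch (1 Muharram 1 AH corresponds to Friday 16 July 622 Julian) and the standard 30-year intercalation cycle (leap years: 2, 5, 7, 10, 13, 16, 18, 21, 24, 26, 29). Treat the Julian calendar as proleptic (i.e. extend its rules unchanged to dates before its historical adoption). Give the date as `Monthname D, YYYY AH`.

Julian Day Number of the source date = 2553931.
Converting JDN 2553931 to the tabular Islamic calendar gives 27 Sha'ban 1709 AH.

Sha'ban 27, 1709 AH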